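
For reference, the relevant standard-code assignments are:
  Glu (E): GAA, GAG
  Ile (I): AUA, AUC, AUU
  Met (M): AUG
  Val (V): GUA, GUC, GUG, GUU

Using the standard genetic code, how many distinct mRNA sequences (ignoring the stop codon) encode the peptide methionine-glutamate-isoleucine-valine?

24

Met: 1 codon.
Glu: 2 codons.
Ile: 3 codons.
Val: 4 codons.
1 × 2 × 3 × 4 = 24.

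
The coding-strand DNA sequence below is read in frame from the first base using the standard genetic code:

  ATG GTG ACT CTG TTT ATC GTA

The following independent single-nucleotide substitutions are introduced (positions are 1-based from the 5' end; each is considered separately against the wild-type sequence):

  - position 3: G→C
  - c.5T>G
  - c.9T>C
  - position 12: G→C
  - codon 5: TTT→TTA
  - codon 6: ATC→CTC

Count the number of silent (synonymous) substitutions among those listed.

Codon 1: ATG (Met) → ATC (Ile) — missense.
Codon 2: GTG (Val) → GGG (Gly) — missense.
Codon 3: ACT (Thr) → ACC (Thr) — synonymous.
Codon 4: CTG (Leu) → CTC (Leu) — synonymous.
Codon 5: TTT (Phe) → TTA (Leu) — missense.
Codon 6: ATC (Ile) → CTC (Leu) — missense.
Synonymous: 2 of 6.

2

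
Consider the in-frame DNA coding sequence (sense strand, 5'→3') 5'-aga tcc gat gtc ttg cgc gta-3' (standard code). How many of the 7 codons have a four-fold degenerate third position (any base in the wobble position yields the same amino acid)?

4

Codon 1 AGA (Arg): third position 2-fold.
Codon 2 TCC (Ser): third position 4-fold.
Codon 3 GAT (Asp): third position 2-fold.
Codon 4 GTC (Val): third position 4-fold.
Codon 5 TTG (Leu): third position 2-fold.
Codon 6 CGC (Arg): third position 4-fold.
Codon 7 GTA (Val): third position 4-fold.
Four-fold degenerate third positions: 4.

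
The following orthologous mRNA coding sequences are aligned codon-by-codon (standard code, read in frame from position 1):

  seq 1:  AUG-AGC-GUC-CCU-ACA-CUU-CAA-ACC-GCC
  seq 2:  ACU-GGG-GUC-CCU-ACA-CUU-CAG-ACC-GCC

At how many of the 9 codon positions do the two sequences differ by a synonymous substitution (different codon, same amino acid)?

Codon 1: AUG Met / ACU Thr — nonsynonymous.
Codon 2: AGC Ser / GGG Gly — nonsynonymous.
Codon 3: GUC Val / GUC Val — identical.
Codon 4: CCU Pro / CCU Pro — identical.
Codon 5: ACA Thr / ACA Thr — identical.
Codon 6: CUU Leu / CUU Leu — identical.
Codon 7: CAA Gln / CAG Gln — synonymous.
Codon 8: ACC Thr / ACC Thr — identical.
Codon 9: GCC Ala / GCC Ala — identical.
Synonymous differences: 1.

1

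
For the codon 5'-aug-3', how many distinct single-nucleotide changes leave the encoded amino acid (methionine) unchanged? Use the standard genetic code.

0

Position 1: none → 0 synonymous.
Position 2: none → 0 synonymous.
Position 3: none → 0 synonymous.
Total: 0 + 0 + 0 = 0.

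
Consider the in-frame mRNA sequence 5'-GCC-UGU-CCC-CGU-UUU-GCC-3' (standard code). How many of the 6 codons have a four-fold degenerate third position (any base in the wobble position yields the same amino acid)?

Codon 1 GCC (Ala): third position 4-fold.
Codon 2 UGU (Cys): third position 2-fold.
Codon 3 CCC (Pro): third position 4-fold.
Codon 4 CGU (Arg): third position 4-fold.
Codon 5 UUU (Phe): third position 2-fold.
Codon 6 GCC (Ala): third position 4-fold.
Four-fold degenerate third positions: 4.

4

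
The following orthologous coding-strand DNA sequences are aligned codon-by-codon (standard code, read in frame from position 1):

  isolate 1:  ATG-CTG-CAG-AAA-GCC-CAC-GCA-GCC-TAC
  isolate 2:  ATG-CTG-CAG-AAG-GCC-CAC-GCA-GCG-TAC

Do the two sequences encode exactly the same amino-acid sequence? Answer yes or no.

Codon 1: ATG Met / ATG Met — identical.
Codon 2: CTG Leu / CTG Leu — identical.
Codon 3: CAG Gln / CAG Gln — identical.
Codon 4: AAA Lys / AAG Lys — synonymous.
Codon 5: GCC Ala / GCC Ala — identical.
Codon 6: CAC His / CAC His — identical.
Codon 7: GCA Ala / GCA Ala — identical.
Codon 8: GCC Ala / GCG Ala — synonymous.
Codon 9: TAC Tyr / TAC Tyr — identical.
Nonsynonymous differences: 0 → same protein.

yes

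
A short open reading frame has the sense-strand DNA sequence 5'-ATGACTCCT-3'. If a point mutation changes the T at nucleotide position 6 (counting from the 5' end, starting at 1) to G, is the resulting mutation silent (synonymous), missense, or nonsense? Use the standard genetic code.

Position 6 falls in codon 2: ACT → Thr.
After the substitution the codon is ACG → Thr.
Both encode Thr, so the change is synonymous.

silent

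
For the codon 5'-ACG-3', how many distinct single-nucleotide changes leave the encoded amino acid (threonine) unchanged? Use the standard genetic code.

Position 1: none → 0 synonymous.
Position 2: none → 0 synonymous.
Position 3: ACT, ACC, ACA → 3 synonymous.
Total: 0 + 0 + 3 = 3.

3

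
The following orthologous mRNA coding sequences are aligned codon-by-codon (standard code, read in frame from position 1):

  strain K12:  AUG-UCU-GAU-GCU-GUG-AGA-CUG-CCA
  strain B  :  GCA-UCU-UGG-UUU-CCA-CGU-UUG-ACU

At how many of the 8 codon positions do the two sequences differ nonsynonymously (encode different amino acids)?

5

Codon 1: AUG Met / GCA Ala — nonsynonymous.
Codon 2: UCU Ser / UCU Ser — identical.
Codon 3: GAU Asp / UGG Trp — nonsynonymous.
Codon 4: GCU Ala / UUU Phe — nonsynonymous.
Codon 5: GUG Val / CCA Pro — nonsynonymous.
Codon 6: AGA Arg / CGU Arg — synonymous.
Codon 7: CUG Leu / UUG Leu — synonymous.
Codon 8: CCA Pro / ACU Thr — nonsynonymous.
Nonsynonymous differences: 5.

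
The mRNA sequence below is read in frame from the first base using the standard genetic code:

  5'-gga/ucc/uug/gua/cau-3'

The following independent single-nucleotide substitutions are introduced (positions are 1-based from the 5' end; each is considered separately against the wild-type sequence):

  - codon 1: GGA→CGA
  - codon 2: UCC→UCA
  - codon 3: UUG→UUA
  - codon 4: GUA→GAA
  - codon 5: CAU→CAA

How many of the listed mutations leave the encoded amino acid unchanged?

Codon 1: GGA (Gly) → CGA (Arg) — missense.
Codon 2: UCC (Ser) → UCA (Ser) — synonymous.
Codon 3: UUG (Leu) → UUA (Leu) — synonymous.
Codon 4: GUA (Val) → GAA (Glu) — missense.
Codon 5: CAU (His) → CAA (Gln) — missense.
Synonymous: 2 of 5.

2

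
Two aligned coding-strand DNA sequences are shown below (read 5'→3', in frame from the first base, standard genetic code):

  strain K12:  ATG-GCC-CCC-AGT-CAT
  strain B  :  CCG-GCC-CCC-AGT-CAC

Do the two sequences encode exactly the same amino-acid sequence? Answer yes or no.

no

Codon 1: ATG Met / CCG Pro — nonsynonymous.
Codon 2: GCC Ala / GCC Ala — identical.
Codon 3: CCC Pro / CCC Pro — identical.
Codon 4: AGT Ser / AGT Ser — identical.
Codon 5: CAT His / CAC His — synonymous.
Nonsynonymous differences: 1 → different protein.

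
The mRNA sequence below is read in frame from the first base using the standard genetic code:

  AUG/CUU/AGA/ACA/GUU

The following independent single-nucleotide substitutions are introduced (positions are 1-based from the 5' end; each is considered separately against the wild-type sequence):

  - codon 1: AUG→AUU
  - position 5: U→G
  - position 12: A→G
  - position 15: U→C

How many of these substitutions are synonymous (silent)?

2

Codon 1: AUG (Met) → AUU (Ile) — missense.
Codon 2: CUU (Leu) → CGU (Arg) — missense.
Codon 4: ACA (Thr) → ACG (Thr) — synonymous.
Codon 5: GUU (Val) → GUC (Val) — synonymous.
Synonymous: 2 of 4.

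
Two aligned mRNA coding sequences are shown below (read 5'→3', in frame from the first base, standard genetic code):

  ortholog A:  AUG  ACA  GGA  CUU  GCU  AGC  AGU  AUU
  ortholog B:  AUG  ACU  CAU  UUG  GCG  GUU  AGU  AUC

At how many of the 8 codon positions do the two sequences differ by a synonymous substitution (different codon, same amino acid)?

4

Codon 1: AUG Met / AUG Met — identical.
Codon 2: ACA Thr / ACU Thr — synonymous.
Codon 3: GGA Gly / CAU His — nonsynonymous.
Codon 4: CUU Leu / UUG Leu — synonymous.
Codon 5: GCU Ala / GCG Ala — synonymous.
Codon 6: AGC Ser / GUU Val — nonsynonymous.
Codon 7: AGU Ser / AGU Ser — identical.
Codon 8: AUU Ile / AUC Ile — synonymous.
Synonymous differences: 4.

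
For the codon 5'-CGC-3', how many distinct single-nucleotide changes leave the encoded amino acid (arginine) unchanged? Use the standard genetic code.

3

Position 1: none → 0 synonymous.
Position 2: none → 0 synonymous.
Position 3: CGT, CGA, CGG → 3 synonymous.
Total: 0 + 0 + 3 = 3.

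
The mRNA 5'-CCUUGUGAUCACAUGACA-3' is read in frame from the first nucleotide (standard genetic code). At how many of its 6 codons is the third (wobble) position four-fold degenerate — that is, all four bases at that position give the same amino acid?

Codon 1 CCU (Pro): third position 4-fold.
Codon 2 UGU (Cys): third position 2-fold.
Codon 3 GAU (Asp): third position 2-fold.
Codon 4 CAC (His): third position 2-fold.
Codon 5 AUG (Met): third position 1-fold.
Codon 6 ACA (Thr): third position 4-fold.
Four-fold degenerate third positions: 2.

2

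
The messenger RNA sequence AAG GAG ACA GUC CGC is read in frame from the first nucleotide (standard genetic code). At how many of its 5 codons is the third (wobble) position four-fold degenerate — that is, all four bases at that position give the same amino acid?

Codon 1 AAG (Lys): third position 2-fold.
Codon 2 GAG (Glu): third position 2-fold.
Codon 3 ACA (Thr): third position 4-fold.
Codon 4 GUC (Val): third position 4-fold.
Codon 5 CGC (Arg): third position 4-fold.
Four-fold degenerate third positions: 3.

3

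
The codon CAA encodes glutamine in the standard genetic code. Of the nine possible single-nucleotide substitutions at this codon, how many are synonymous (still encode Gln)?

Position 1: none → 0 synonymous.
Position 2: none → 0 synonymous.
Position 3: CAG → 1 synonymous.
Total: 0 + 0 + 1 = 1.

1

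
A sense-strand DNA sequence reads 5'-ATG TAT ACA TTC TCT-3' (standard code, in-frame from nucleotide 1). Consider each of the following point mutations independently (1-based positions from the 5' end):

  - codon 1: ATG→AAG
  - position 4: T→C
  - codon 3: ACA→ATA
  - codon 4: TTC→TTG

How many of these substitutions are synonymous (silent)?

Codon 1: ATG (Met) → AAG (Lys) — missense.
Codon 2: TAT (Tyr) → CAT (His) — missense.
Codon 3: ACA (Thr) → ATA (Ile) — missense.
Codon 4: TTC (Phe) → TTG (Leu) — missense.
Synonymous: 0 of 4.

0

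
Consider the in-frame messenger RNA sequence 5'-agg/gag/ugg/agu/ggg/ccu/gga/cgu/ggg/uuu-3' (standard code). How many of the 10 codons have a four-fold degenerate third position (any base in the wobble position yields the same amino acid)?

5

Codon 1 AGG (Arg): third position 2-fold.
Codon 2 GAG (Glu): third position 2-fold.
Codon 3 UGG (Trp): third position 1-fold.
Codon 4 AGU (Ser): third position 2-fold.
Codon 5 GGG (Gly): third position 4-fold.
Codon 6 CCU (Pro): third position 4-fold.
Codon 7 GGA (Gly): third position 4-fold.
Codon 8 CGU (Arg): third position 4-fold.
Codon 9 GGG (Gly): third position 4-fold.
Codon 10 UUU (Phe): third position 2-fold.
Four-fold degenerate third positions: 5.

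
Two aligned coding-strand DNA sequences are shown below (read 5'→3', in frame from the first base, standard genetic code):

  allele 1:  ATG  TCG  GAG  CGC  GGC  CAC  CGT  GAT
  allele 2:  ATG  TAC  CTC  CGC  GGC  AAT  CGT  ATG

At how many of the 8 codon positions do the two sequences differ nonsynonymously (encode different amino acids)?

4

Codon 1: ATG Met / ATG Met — identical.
Codon 2: TCG Ser / TAC Tyr — nonsynonymous.
Codon 3: GAG Glu / CTC Leu — nonsynonymous.
Codon 4: CGC Arg / CGC Arg — identical.
Codon 5: GGC Gly / GGC Gly — identical.
Codon 6: CAC His / AAT Asn — nonsynonymous.
Codon 7: CGT Arg / CGT Arg — identical.
Codon 8: GAT Asp / ATG Met — nonsynonymous.
Nonsynonymous differences: 4.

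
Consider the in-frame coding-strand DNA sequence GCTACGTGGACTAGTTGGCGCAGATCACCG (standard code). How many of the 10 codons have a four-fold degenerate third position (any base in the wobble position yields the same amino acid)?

Codon 1 GCT (Ala): third position 4-fold.
Codon 2 ACG (Thr): third position 4-fold.
Codon 3 TGG (Trp): third position 1-fold.
Codon 4 ACT (Thr): third position 4-fold.
Codon 5 AGT (Ser): third position 2-fold.
Codon 6 TGG (Trp): third position 1-fold.
Codon 7 CGC (Arg): third position 4-fold.
Codon 8 AGA (Arg): third position 2-fold.
Codon 9 TCA (Ser): third position 4-fold.
Codon 10 CCG (Pro): third position 4-fold.
Four-fold degenerate third positions: 6.

6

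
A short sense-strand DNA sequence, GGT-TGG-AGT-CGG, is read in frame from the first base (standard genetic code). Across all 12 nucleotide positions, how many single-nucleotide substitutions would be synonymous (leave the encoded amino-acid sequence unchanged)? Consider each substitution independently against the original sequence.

Codon 1 (GGT, Gly): 3 synonymous substitutions.
Codon 2 (TGG, Trp): 0 synonymous substitutions.
Codon 3 (AGT, Ser): 1 synonymous substitution.
Codon 4 (CGG, Arg): 4 synonymous substitutions.
Total: 3 + 0 + 1 + 4 = 8.

8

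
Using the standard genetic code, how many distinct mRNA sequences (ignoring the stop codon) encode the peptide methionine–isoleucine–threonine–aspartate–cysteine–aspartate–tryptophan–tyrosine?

Met: 1 codon.
Ile: 3 codons.
Thr: 4 codons.
Asp: 2 codons.
Cys: 2 codons.
Asp: 2 codons.
Trp: 1 codon.
Tyr: 2 codons.
1 × 3 × 4 × 2 × 2 × 2 × 1 × 2 = 192.

192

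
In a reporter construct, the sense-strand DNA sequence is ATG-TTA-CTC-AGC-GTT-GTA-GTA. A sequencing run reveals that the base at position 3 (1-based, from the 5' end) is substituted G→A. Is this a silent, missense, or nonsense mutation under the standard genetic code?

missense

Position 3 falls in codon 1: ATG → Met.
After the substitution the codon is ATA → Ile.
Met ≠ Ile, so this is a missense mutation.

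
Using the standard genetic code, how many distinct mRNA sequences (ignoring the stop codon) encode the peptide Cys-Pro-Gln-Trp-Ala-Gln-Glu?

Cys: 2 codons.
Pro: 4 codons.
Gln: 2 codons.
Trp: 1 codon.
Ala: 4 codons.
Gln: 2 codons.
Glu: 2 codons.
2 × 4 × 2 × 1 × 4 × 2 × 2 = 256.

256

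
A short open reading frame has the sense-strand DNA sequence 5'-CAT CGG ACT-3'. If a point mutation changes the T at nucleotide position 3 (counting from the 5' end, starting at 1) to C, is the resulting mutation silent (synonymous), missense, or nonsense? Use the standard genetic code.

silent

Position 3 falls in codon 1: CAT → His.
After the substitution the codon is CAC → His.
Both encode His, so the change is synonymous.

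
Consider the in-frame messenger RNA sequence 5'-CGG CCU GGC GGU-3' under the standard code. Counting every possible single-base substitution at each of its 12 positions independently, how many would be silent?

13

Codon 1 (CGG, Arg): 4 synonymous substitutions.
Codon 2 (CCU, Pro): 3 synonymous substitutions.
Codon 3 (GGC, Gly): 3 synonymous substitutions.
Codon 4 (GGU, Gly): 3 synonymous substitutions.
Total: 4 + 3 + 3 + 3 = 13.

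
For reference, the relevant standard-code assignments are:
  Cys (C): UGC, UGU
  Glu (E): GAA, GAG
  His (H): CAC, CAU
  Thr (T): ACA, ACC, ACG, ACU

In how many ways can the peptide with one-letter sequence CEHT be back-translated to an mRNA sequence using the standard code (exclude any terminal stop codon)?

32

Cys: 2 codons.
Glu: 2 codons.
His: 2 codons.
Thr: 4 codons.
2 × 2 × 2 × 4 = 32.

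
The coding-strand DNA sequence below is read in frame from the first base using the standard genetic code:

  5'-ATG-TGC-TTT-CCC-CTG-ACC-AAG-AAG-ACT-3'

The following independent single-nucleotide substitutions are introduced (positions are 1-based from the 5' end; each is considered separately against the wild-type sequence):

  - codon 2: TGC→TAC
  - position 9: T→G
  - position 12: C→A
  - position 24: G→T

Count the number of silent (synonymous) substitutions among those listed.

1

Codon 2: TGC (Cys) → TAC (Tyr) — missense.
Codon 3: TTT (Phe) → TTG (Leu) — missense.
Codon 4: CCC (Pro) → CCA (Pro) — synonymous.
Codon 8: AAG (Lys) → AAT (Asn) — missense.
Synonymous: 1 of 4.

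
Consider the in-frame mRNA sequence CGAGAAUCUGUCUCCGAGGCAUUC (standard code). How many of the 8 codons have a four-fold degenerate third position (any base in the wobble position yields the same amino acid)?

5

Codon 1 CGA (Arg): third position 4-fold.
Codon 2 GAA (Glu): third position 2-fold.
Codon 3 UCU (Ser): third position 4-fold.
Codon 4 GUC (Val): third position 4-fold.
Codon 5 UCC (Ser): third position 4-fold.
Codon 6 GAG (Glu): third position 2-fold.
Codon 7 GCA (Ala): third position 4-fold.
Codon 8 UUC (Phe): third position 2-fold.
Four-fold degenerate third positions: 5.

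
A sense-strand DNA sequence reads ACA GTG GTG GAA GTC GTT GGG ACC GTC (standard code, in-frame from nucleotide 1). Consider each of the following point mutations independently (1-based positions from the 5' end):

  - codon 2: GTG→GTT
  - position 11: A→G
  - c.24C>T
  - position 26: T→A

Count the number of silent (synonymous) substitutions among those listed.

Codon 2: GTG (Val) → GTT (Val) — synonymous.
Codon 4: GAA (Glu) → GGA (Gly) — missense.
Codon 8: ACC (Thr) → ACT (Thr) — synonymous.
Codon 9: GTC (Val) → GAC (Asp) — missense.
Synonymous: 2 of 4.

2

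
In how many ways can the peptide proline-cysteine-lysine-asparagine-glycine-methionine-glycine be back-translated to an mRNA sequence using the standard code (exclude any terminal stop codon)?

Pro: 4 codons.
Cys: 2 codons.
Lys: 2 codons.
Asn: 2 codons.
Gly: 4 codons.
Met: 1 codon.
Gly: 4 codons.
4 × 2 × 2 × 2 × 4 × 1 × 4 = 512.

512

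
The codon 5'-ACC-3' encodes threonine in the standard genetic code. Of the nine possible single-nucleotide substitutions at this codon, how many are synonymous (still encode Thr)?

Position 1: none → 0 synonymous.
Position 2: none → 0 synonymous.
Position 3: ACT, ACA, ACG → 3 synonymous.
Total: 0 + 0 + 3 = 3.

3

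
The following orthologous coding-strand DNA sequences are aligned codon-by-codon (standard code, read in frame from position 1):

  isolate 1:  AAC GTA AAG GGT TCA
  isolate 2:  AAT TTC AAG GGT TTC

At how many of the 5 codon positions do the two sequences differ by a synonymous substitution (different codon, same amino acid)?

1

Codon 1: AAC Asn / AAT Asn — synonymous.
Codon 2: GTA Val / TTC Phe — nonsynonymous.
Codon 3: AAG Lys / AAG Lys — identical.
Codon 4: GGT Gly / GGT Gly — identical.
Codon 5: TCA Ser / TTC Phe — nonsynonymous.
Synonymous differences: 1.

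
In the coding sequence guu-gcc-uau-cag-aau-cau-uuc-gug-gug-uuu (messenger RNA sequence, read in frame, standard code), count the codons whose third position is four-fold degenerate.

4

Codon 1 GUU (Val): third position 4-fold.
Codon 2 GCC (Ala): third position 4-fold.
Codon 3 UAU (Tyr): third position 2-fold.
Codon 4 CAG (Gln): third position 2-fold.
Codon 5 AAU (Asn): third position 2-fold.
Codon 6 CAU (His): third position 2-fold.
Codon 7 UUC (Phe): third position 2-fold.
Codon 8 GUG (Val): third position 4-fold.
Codon 9 GUG (Val): third position 4-fold.
Codon 10 UUU (Phe): third position 2-fold.
Four-fold degenerate third positions: 4.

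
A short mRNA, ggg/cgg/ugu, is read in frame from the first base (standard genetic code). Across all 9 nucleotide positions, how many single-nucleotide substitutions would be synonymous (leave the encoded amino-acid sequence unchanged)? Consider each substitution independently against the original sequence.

8

Codon 1 (GGG, Gly): 3 synonymous substitutions.
Codon 2 (CGG, Arg): 4 synonymous substitutions.
Codon 3 (UGU, Cys): 1 synonymous substitution.
Total: 3 + 4 + 1 = 8.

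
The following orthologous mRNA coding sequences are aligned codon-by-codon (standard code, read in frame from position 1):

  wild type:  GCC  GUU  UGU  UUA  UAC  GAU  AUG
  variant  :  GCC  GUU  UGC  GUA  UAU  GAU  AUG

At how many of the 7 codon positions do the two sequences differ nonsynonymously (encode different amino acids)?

1

Codon 1: GCC Ala / GCC Ala — identical.
Codon 2: GUU Val / GUU Val — identical.
Codon 3: UGU Cys / UGC Cys — synonymous.
Codon 4: UUA Leu / GUA Val — nonsynonymous.
Codon 5: UAC Tyr / UAU Tyr — synonymous.
Codon 6: GAU Asp / GAU Asp — identical.
Codon 7: AUG Met / AUG Met — identical.
Nonsynonymous differences: 1.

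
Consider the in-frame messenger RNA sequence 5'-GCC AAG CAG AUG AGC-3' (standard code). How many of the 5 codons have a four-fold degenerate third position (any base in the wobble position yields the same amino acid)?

1

Codon 1 GCC (Ala): third position 4-fold.
Codon 2 AAG (Lys): third position 2-fold.
Codon 3 CAG (Gln): third position 2-fold.
Codon 4 AUG (Met): third position 1-fold.
Codon 5 AGC (Ser): third position 2-fold.
Four-fold degenerate third positions: 1.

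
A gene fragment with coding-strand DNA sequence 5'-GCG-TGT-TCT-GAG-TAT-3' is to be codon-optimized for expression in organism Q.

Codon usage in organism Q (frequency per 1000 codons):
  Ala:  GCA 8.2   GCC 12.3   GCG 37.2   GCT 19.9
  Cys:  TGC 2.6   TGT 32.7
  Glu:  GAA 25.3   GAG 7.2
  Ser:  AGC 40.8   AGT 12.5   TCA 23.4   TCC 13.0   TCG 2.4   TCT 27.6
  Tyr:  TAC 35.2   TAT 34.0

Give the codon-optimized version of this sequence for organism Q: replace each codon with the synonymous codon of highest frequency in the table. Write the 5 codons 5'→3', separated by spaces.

GCG TGT AGC GAA TAC

Codon 1 (Ala): best is GCG at 37.2.
Codon 2 (Cys): best is TGT at 32.7.
Codon 3 (Ser): best is AGC at 40.8.
Codon 4 (Glu): best is GAA at 25.3.
Codon 5 (Tyr): best is TAC at 35.2.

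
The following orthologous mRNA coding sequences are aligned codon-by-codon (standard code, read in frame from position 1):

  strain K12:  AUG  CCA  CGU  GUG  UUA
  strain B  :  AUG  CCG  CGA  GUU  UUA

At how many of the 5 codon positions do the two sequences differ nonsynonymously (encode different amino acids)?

Codon 1: AUG Met / AUG Met — identical.
Codon 2: CCA Pro / CCG Pro — synonymous.
Codon 3: CGU Arg / CGA Arg — synonymous.
Codon 4: GUG Val / GUU Val — synonymous.
Codon 5: UUA Leu / UUA Leu — identical.
Nonsynonymous differences: 0.

0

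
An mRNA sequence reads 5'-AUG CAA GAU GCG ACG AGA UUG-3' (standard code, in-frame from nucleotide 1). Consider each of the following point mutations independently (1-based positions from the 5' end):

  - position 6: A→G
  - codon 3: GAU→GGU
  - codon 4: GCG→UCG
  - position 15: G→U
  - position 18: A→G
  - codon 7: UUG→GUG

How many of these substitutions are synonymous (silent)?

Codon 2: CAA (Gln) → CAG (Gln) — synonymous.
Codon 3: GAU (Asp) → GGU (Gly) — missense.
Codon 4: GCG (Ala) → UCG (Ser) — missense.
Codon 5: ACG (Thr) → ACU (Thr) — synonymous.
Codon 6: AGA (Arg) → AGG (Arg) — synonymous.
Codon 7: UUG (Leu) → GUG (Val) — missense.
Synonymous: 3 of 6.

3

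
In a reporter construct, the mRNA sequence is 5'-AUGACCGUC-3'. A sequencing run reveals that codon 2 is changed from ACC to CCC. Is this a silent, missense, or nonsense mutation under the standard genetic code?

Position 4 falls in codon 2: ACC → Thr.
After the substitution the codon is CCC → Pro.
Thr ≠ Pro, so this is a missense mutation.

missense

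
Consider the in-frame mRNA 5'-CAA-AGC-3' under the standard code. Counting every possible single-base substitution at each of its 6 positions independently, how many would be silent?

Codon 1 (CAA, Gln): 1 synonymous substitution.
Codon 2 (AGC, Ser): 1 synonymous substitution.
Total: 1 + 1 = 2.

2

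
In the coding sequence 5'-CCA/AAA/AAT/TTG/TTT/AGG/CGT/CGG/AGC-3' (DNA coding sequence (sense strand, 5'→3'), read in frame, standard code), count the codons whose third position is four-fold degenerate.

Codon 1 CCA (Pro): third position 4-fold.
Codon 2 AAA (Lys): third position 2-fold.
Codon 3 AAT (Asn): third position 2-fold.
Codon 4 TTG (Leu): third position 2-fold.
Codon 5 TTT (Phe): third position 2-fold.
Codon 6 AGG (Arg): third position 2-fold.
Codon 7 CGT (Arg): third position 4-fold.
Codon 8 CGG (Arg): third position 4-fold.
Codon 9 AGC (Ser): third position 2-fold.
Four-fold degenerate third positions: 3.

3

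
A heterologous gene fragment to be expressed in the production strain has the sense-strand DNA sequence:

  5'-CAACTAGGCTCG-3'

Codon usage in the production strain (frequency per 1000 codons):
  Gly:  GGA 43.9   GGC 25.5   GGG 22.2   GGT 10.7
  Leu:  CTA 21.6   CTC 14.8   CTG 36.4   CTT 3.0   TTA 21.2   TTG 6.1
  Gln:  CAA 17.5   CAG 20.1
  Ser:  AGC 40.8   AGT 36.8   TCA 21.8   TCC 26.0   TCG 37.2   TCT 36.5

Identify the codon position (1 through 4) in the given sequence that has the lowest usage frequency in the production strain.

1

Codon 1 CAA (Gln): 17.5 per 1000.
Codon 2 CTA (Leu): 21.6 per 1000.
Codon 3 GGC (Gly): 25.5 per 1000.
Codon 4 TCG (Ser): 37.2 per 1000.
Lowest frequency is 17.5 at codon 1.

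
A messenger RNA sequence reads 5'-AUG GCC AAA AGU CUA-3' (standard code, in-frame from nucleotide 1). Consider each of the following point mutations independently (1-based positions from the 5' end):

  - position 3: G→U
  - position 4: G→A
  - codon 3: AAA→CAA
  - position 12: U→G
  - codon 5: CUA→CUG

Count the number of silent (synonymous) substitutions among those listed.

1

Codon 1: AUG (Met) → AUU (Ile) — missense.
Codon 2: GCC (Ala) → ACC (Thr) — missense.
Codon 3: AAA (Lys) → CAA (Gln) — missense.
Codon 4: AGU (Ser) → AGG (Arg) — missense.
Codon 5: CUA (Leu) → CUG (Leu) — synonymous.
Synonymous: 1 of 5.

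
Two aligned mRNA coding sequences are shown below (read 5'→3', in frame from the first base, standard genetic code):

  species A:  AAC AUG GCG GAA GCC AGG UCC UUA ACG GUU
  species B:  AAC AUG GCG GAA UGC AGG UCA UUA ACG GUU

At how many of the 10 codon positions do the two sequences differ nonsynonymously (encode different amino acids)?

1

Codon 1: AAC Asn / AAC Asn — identical.
Codon 2: AUG Met / AUG Met — identical.
Codon 3: GCG Ala / GCG Ala — identical.
Codon 4: GAA Glu / GAA Glu — identical.
Codon 5: GCC Ala / UGC Cys — nonsynonymous.
Codon 6: AGG Arg / AGG Arg — identical.
Codon 7: UCC Ser / UCA Ser — synonymous.
Codon 8: UUA Leu / UUA Leu — identical.
Codon 9: ACG Thr / ACG Thr — identical.
Codon 10: GUU Val / GUU Val — identical.
Nonsynonymous differences: 1.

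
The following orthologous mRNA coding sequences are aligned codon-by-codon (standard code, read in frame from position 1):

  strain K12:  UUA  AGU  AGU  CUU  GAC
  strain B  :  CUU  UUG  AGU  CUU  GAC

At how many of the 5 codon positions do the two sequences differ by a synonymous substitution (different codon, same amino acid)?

1

Codon 1: UUA Leu / CUU Leu — synonymous.
Codon 2: AGU Ser / UUG Leu — nonsynonymous.
Codon 3: AGU Ser / AGU Ser — identical.
Codon 4: CUU Leu / CUU Leu — identical.
Codon 5: GAC Asp / GAC Asp — identical.
Synonymous differences: 1.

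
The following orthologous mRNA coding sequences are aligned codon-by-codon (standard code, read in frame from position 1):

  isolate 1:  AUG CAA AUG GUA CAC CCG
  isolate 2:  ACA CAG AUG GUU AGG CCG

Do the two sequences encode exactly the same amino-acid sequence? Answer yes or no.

Codon 1: AUG Met / ACA Thr — nonsynonymous.
Codon 2: CAA Gln / CAG Gln — synonymous.
Codon 3: AUG Met / AUG Met — identical.
Codon 4: GUA Val / GUU Val — synonymous.
Codon 5: CAC His / AGG Arg — nonsynonymous.
Codon 6: CCG Pro / CCG Pro — identical.
Nonsynonymous differences: 2 → different protein.

no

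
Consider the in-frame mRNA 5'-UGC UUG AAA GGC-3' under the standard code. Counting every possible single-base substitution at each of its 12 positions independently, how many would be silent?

7

Codon 1 (UGC, Cys): 1 synonymous substitution.
Codon 2 (UUG, Leu): 2 synonymous substitutions.
Codon 3 (AAA, Lys): 1 synonymous substitution.
Codon 4 (GGC, Gly): 3 synonymous substitutions.
Total: 1 + 2 + 1 + 3 = 7.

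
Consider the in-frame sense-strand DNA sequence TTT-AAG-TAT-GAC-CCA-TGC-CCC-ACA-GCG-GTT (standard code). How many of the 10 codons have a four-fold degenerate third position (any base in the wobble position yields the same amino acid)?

5

Codon 1 TTT (Phe): third position 2-fold.
Codon 2 AAG (Lys): third position 2-fold.
Codon 3 TAT (Tyr): third position 2-fold.
Codon 4 GAC (Asp): third position 2-fold.
Codon 5 CCA (Pro): third position 4-fold.
Codon 6 TGC (Cys): third position 2-fold.
Codon 7 CCC (Pro): third position 4-fold.
Codon 8 ACA (Thr): third position 4-fold.
Codon 9 GCG (Ala): third position 4-fold.
Codon 10 GTT (Val): third position 4-fold.
Four-fold degenerate third positions: 5.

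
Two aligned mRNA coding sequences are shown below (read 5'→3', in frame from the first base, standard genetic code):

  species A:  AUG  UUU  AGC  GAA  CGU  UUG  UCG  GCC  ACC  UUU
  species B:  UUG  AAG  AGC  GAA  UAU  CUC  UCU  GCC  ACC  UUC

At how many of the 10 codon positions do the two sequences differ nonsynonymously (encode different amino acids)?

Codon 1: AUG Met / UUG Leu — nonsynonymous.
Codon 2: UUU Phe / AAG Lys — nonsynonymous.
Codon 3: AGC Ser / AGC Ser — identical.
Codon 4: GAA Glu / GAA Glu — identical.
Codon 5: CGU Arg / UAU Tyr — nonsynonymous.
Codon 6: UUG Leu / CUC Leu — synonymous.
Codon 7: UCG Ser / UCU Ser — synonymous.
Codon 8: GCC Ala / GCC Ala — identical.
Codon 9: ACC Thr / ACC Thr — identical.
Codon 10: UUU Phe / UUC Phe — synonymous.
Nonsynonymous differences: 3.

3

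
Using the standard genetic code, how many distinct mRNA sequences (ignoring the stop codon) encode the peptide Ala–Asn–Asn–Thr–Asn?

128

Ala: 4 codons.
Asn: 2 codons.
Asn: 2 codons.
Thr: 4 codons.
Asn: 2 codons.
4 × 2 × 2 × 4 × 2 = 128.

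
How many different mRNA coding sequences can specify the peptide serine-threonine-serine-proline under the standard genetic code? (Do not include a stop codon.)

576

Ser: 6 codons.
Thr: 4 codons.
Ser: 6 codons.
Pro: 4 codons.
6 × 4 × 6 × 4 = 576.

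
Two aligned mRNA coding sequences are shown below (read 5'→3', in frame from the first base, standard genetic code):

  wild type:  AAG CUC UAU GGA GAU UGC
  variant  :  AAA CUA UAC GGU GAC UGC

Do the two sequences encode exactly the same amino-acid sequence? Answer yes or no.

Codon 1: AAG Lys / AAA Lys — synonymous.
Codon 2: CUC Leu / CUA Leu — synonymous.
Codon 3: UAU Tyr / UAC Tyr — synonymous.
Codon 4: GGA Gly / GGU Gly — synonymous.
Codon 5: GAU Asp / GAC Asp — synonymous.
Codon 6: UGC Cys / UGC Cys — identical.
Nonsynonymous differences: 0 → same protein.

yes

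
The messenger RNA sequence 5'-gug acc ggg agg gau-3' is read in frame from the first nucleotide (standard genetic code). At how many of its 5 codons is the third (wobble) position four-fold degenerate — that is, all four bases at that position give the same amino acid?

3

Codon 1 GUG (Val): third position 4-fold.
Codon 2 ACC (Thr): third position 4-fold.
Codon 3 GGG (Gly): third position 4-fold.
Codon 4 AGG (Arg): third position 2-fold.
Codon 5 GAU (Asp): third position 2-fold.
Four-fold degenerate third positions: 3.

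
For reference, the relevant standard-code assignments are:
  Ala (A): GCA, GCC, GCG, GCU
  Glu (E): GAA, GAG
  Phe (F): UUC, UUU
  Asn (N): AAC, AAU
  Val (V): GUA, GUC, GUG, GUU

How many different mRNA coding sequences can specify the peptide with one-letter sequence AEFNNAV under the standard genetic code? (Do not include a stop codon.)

1024

Ala: 4 codons.
Glu: 2 codons.
Phe: 2 codons.
Asn: 2 codons.
Asn: 2 codons.
Ala: 4 codons.
Val: 4 codons.
4 × 2 × 2 × 2 × 2 × 4 × 4 = 1024.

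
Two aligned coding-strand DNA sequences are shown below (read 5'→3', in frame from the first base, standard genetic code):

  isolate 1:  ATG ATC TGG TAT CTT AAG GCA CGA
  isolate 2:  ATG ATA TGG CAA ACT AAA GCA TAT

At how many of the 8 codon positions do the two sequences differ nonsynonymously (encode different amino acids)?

3

Codon 1: ATG Met / ATG Met — identical.
Codon 2: ATC Ile / ATA Ile — synonymous.
Codon 3: TGG Trp / TGG Trp — identical.
Codon 4: TAT Tyr / CAA Gln — nonsynonymous.
Codon 5: CTT Leu / ACT Thr — nonsynonymous.
Codon 6: AAG Lys / AAA Lys — synonymous.
Codon 7: GCA Ala / GCA Ala — identical.
Codon 8: CGA Arg / TAT Tyr — nonsynonymous.
Nonsynonymous differences: 3.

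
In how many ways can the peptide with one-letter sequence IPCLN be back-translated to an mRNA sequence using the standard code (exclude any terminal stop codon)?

288

Ile: 3 codons.
Pro: 4 codons.
Cys: 2 codons.
Leu: 6 codons.
Asn: 2 codons.
3 × 4 × 2 × 6 × 2 = 288.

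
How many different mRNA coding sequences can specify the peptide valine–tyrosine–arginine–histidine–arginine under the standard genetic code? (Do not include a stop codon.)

Val: 4 codons.
Tyr: 2 codons.
Arg: 6 codons.
His: 2 codons.
Arg: 6 codons.
4 × 2 × 6 × 2 × 6 = 576.

576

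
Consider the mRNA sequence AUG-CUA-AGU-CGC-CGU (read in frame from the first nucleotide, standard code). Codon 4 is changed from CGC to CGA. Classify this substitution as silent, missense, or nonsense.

silent

Position 12 falls in codon 4: CGC → Arg.
After the substitution the codon is CGA → Arg.
Both encode Arg, so the change is synonymous.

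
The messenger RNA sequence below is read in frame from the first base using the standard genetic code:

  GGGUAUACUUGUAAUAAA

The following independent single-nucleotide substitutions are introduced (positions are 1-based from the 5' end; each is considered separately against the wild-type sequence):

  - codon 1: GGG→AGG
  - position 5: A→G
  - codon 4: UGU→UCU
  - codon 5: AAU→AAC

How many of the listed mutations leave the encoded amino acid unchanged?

Codon 1: GGG (Gly) → AGG (Arg) — missense.
Codon 2: UAU (Tyr) → UGU (Cys) — missense.
Codon 4: UGU (Cys) → UCU (Ser) — missense.
Codon 5: AAU (Asn) → AAC (Asn) — synonymous.
Synonymous: 1 of 4.

1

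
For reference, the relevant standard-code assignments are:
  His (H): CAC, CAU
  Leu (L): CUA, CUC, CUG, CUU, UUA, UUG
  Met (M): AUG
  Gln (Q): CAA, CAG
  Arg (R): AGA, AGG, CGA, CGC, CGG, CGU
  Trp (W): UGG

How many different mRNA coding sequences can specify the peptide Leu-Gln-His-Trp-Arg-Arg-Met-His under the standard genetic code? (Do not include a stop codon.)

Leu: 6 codons.
Gln: 2 codons.
His: 2 codons.
Trp: 1 codon.
Arg: 6 codons.
Arg: 6 codons.
Met: 1 codon.
His: 2 codons.
6 × 2 × 2 × 1 × 6 × 6 × 1 × 2 = 1728.

1728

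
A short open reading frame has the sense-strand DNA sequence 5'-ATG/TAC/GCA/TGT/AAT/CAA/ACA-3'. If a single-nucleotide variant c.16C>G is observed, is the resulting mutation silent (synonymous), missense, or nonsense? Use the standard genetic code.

missense

Position 16 falls in codon 6: CAA → Gln.
After the substitution the codon is GAA → Glu.
Gln ≠ Glu, so this is a missense mutation.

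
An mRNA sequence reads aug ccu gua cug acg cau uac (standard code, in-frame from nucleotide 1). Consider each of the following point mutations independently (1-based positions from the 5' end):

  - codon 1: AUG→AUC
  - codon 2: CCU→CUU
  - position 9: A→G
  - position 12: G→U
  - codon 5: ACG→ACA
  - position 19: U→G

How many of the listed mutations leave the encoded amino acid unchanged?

3

Codon 1: AUG (Met) → AUC (Ile) — missense.
Codon 2: CCU (Pro) → CUU (Leu) — missense.
Codon 3: GUA (Val) → GUG (Val) — synonymous.
Codon 4: CUG (Leu) → CUU (Leu) — synonymous.
Codon 5: ACG (Thr) → ACA (Thr) — synonymous.
Codon 7: UAC (Tyr) → GAC (Asp) — missense.
Synonymous: 3 of 6.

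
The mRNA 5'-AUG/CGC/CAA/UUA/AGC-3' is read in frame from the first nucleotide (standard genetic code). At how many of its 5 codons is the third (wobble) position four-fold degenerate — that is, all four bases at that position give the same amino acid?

1

Codon 1 AUG (Met): third position 1-fold.
Codon 2 CGC (Arg): third position 4-fold.
Codon 3 CAA (Gln): third position 2-fold.
Codon 4 UUA (Leu): third position 2-fold.
Codon 5 AGC (Ser): third position 2-fold.
Four-fold degenerate third positions: 1.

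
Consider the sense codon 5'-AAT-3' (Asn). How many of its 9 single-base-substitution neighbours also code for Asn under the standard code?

Position 1: none → 0 synonymous.
Position 2: none → 0 synonymous.
Position 3: AAC → 1 synonymous.
Total: 0 + 0 + 1 = 1.

1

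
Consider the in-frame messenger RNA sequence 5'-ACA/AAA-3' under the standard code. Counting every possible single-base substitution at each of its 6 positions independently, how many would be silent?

4

Codon 1 (ACA, Thr): 3 synonymous substitutions.
Codon 2 (AAA, Lys): 1 synonymous substitution.
Total: 3 + 1 = 4.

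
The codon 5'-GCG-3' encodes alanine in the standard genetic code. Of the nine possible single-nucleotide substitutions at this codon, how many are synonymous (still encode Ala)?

3

Position 1: none → 0 synonymous.
Position 2: none → 0 synonymous.
Position 3: GCT, GCC, GCA → 3 synonymous.
Total: 0 + 0 + 3 = 3.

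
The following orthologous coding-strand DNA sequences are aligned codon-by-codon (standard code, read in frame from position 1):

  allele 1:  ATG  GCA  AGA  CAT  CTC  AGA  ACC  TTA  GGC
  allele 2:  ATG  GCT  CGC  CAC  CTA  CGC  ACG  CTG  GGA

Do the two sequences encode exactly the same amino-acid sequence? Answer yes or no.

yes

Codon 1: ATG Met / ATG Met — identical.
Codon 2: GCA Ala / GCT Ala — synonymous.
Codon 3: AGA Arg / CGC Arg — synonymous.
Codon 4: CAT His / CAC His — synonymous.
Codon 5: CTC Leu / CTA Leu — synonymous.
Codon 6: AGA Arg / CGC Arg — synonymous.
Codon 7: ACC Thr / ACG Thr — synonymous.
Codon 8: TTA Leu / CTG Leu — synonymous.
Codon 9: GGC Gly / GGA Gly — synonymous.
Nonsynonymous differences: 0 → same protein.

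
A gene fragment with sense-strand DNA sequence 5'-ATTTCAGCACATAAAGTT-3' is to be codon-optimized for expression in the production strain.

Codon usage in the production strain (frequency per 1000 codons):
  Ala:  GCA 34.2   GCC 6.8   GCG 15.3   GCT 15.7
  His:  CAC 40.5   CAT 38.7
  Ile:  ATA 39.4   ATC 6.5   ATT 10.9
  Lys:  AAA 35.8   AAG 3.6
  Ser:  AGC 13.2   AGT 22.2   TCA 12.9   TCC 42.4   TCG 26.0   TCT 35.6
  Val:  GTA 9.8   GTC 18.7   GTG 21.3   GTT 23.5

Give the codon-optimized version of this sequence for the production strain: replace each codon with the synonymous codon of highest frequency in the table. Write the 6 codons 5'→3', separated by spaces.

ATA TCC GCA CAC AAA GTT

Codon 1 (Ile): best is ATA at 39.4.
Codon 2 (Ser): best is TCC at 42.4.
Codon 3 (Ala): best is GCA at 34.2.
Codon 4 (His): best is CAC at 40.5.
Codon 5 (Lys): best is AAA at 35.8.
Codon 6 (Val): best is GTT at 23.5.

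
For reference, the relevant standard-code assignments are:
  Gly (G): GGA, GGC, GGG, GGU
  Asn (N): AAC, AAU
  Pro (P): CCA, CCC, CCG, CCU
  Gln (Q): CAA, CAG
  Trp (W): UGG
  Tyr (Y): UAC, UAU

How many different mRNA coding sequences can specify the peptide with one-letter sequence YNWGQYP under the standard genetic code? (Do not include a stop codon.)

Tyr: 2 codons.
Asn: 2 codons.
Trp: 1 codon.
Gly: 4 codons.
Gln: 2 codons.
Tyr: 2 codons.
Pro: 4 codons.
2 × 2 × 1 × 4 × 2 × 2 × 4 = 256.

256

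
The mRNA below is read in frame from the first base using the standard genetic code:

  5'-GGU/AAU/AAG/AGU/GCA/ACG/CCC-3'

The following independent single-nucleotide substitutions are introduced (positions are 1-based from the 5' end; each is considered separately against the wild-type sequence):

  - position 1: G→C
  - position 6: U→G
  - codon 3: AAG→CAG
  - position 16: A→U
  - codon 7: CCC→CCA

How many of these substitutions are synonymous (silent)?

1

Codon 1: GGU (Gly) → CGU (Arg) — missense.
Codon 2: AAU (Asn) → AAG (Lys) — missense.
Codon 3: AAG (Lys) → CAG (Gln) — missense.
Codon 6: ACG (Thr) → UCG (Ser) — missense.
Codon 7: CCC (Pro) → CCA (Pro) — synonymous.
Synonymous: 1 of 5.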